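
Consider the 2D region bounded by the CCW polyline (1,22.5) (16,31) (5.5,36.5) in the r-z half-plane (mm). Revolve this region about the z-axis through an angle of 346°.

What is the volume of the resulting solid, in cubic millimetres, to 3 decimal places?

Profile (r,z), 3 vertices: (1,22.5) (16,31) (5.5,36.5)
edge 0: (1,22.5)→(16,31)  cross = 1·31 − 16·22.5 = -329.0000; (r_i+r_j)·cross = 17·-329.0000 = -5593.0000
edge 1: (16,31)→(5.5,36.5)  cross = 16·36.5 − 5.5·31 = 413.5000; (r_i+r_j)·cross = 21.5·413.5000 = 8890.2500
edge 2: (5.5,36.5)→(1,22.5)  cross = 5.5·22.5 − 1·36.5 = 87.2500; (r_i+r_j)·cross = 6.5·87.2500 = 567.1250
Σcross = 171.7500 → A = |Σcross|/2 = 85.8750 mm²
Σ(r_i+r_j)·cross = 3864.3750 → first moment M = |Σ|/6 = 644.0625
R_c = M/A = 644.0625/85.8750 = 7.5000 mm
θ = 346° = 6.038839 rad
V = θ·R_c·A = 6.038839·7.5000·85.8750 = 3889.390 mm³

Volume = 3889.390 mm³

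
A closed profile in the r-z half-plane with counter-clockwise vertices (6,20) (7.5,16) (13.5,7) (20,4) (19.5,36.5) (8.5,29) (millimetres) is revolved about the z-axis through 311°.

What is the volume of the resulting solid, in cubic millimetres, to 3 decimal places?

Profile (r,z), 6 vertices: (6,20) (7.5,16) (13.5,7) (20,4) (19.5,36.5) (8.5,29)
edge 0: (6,20)→(7.5,16)  cross = 6·16 − 7.5·20 = -54.0000; (r_i+r_j)·cross = 13.5·-54.0000 = -729.0000
edge 1: (7.5,16)→(13.5,7)  cross = 7.5·7 − 13.5·16 = -163.5000; (r_i+r_j)·cross = 21·-163.5000 = -3433.5000
edge 2: (13.5,7)→(20,4)  cross = 13.5·4 − 20·7 = -86.0000; (r_i+r_j)·cross = 33.5·-86.0000 = -2881.0000
edge 3: (20,4)→(19.5,36.5)  cross = 20·36.5 − 19.5·4 = 652.0000; (r_i+r_j)·cross = 39.5·652.0000 = 25754.0000
edge 4: (19.5,36.5)→(8.5,29)  cross = 19.5·29 − 8.5·36.5 = 255.2500; (r_i+r_j)·cross = 28·255.2500 = 7147.0000
edge 5: (8.5,29)→(6,20)  cross = 8.5·20 − 6·29 = -4.0000; (r_i+r_j)·cross = 14.5·-4.0000 = -58.0000
Σcross = 599.7500 → A = |Σcross|/2 = 299.8750 mm²
Σ(r_i+r_j)·cross = 25799.5000 → first moment M = |Σ|/6 = 4299.9167
R_c = M/A = 4299.9167/299.8750 = 14.3390 mm
θ = 311° = 5.427974 rad
V = θ·R_c·A = 5.427974·14.3390·299.8750 = 23339.836 mm³

Volume = 23339.836 mm³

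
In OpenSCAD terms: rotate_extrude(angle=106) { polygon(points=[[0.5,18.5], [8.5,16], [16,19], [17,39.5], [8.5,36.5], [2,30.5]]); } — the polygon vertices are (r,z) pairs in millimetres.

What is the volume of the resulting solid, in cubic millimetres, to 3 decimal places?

Volume = 4874.764 mm³

Profile (r,z), 6 vertices: (0.5,18.5) (8.5,16) (16,19) (17,39.5) (8.5,36.5) (2,30.5)
edge 0: (0.5,18.5)→(8.5,16)  cross = 0.5·16 − 8.5·18.5 = -149.2500; (r_i+r_j)·cross = 9·-149.2500 = -1343.2500
edge 1: (8.5,16)→(16,19)  cross = 8.5·19 − 16·16 = -94.5000; (r_i+r_j)·cross = 24.5·-94.5000 = -2315.2500
edge 2: (16,19)→(17,39.5)  cross = 16·39.5 − 17·19 = 309.0000; (r_i+r_j)·cross = 33·309.0000 = 10197.0000
edge 3: (17,39.5)→(8.5,36.5)  cross = 17·36.5 − 8.5·39.5 = 284.7500; (r_i+r_j)·cross = 25.5·284.7500 = 7261.1250
edge 4: (8.5,36.5)→(2,30.5)  cross = 8.5·30.5 − 2·36.5 = 186.2500; (r_i+r_j)·cross = 10.5·186.2500 = 1955.6250
edge 5: (2,30.5)→(0.5,18.5)  cross = 2·18.5 − 0.5·30.5 = 21.7500; (r_i+r_j)·cross = 2.5·21.7500 = 54.3750
Σcross = 558.0000 → A = |Σcross|/2 = 279.0000 mm²
Σ(r_i+r_j)·cross = 15809.6250 → first moment M = |Σ|/6 = 2634.9375
R_c = M/A = 2634.9375/279.0000 = 9.4442 mm
θ = 106° = 1.850049 rad
V = θ·R_c·A = 1.850049·9.4442·279.0000 = 4874.764 mm³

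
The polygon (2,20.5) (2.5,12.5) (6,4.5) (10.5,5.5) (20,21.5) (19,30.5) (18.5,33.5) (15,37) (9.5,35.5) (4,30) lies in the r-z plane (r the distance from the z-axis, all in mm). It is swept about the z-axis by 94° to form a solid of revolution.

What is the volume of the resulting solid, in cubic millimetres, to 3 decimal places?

Profile (r,z), 10 vertices: (2,20.5) (2.5,12.5) (6,4.5) (10.5,5.5) (20,21.5) (19,30.5) (18.5,33.5) (15,37) (9.5,35.5) (4,30)
edge 0: (2,20.5)→(2.5,12.5)  cross = 2·12.5 − 2.5·20.5 = -26.2500; (r_i+r_j)·cross = 4.5·-26.2500 = -118.1250
edge 1: (2.5,12.5)→(6,4.5)  cross = 2.5·4.5 − 6·12.5 = -63.7500; (r_i+r_j)·cross = 8.5·-63.7500 = -541.8750
edge 2: (6,4.5)→(10.5,5.5)  cross = 6·5.5 − 10.5·4.5 = -14.2500; (r_i+r_j)·cross = 16.5·-14.2500 = -235.1250
edge 3: (10.5,5.5)→(20,21.5)  cross = 10.5·21.5 − 20·5.5 = 115.7500; (r_i+r_j)·cross = 30.5·115.7500 = 3530.3750
edge 4: (20,21.5)→(19,30.5)  cross = 20·30.5 − 19·21.5 = 201.5000; (r_i+r_j)·cross = 39·201.5000 = 7858.5000
edge 5: (19,30.5)→(18.5,33.5)  cross = 19·33.5 − 18.5·30.5 = 72.2500; (r_i+r_j)·cross = 37.5·72.2500 = 2709.3750
edge 6: (18.5,33.5)→(15,37)  cross = 18.5·37 − 15·33.5 = 182.0000; (r_i+r_j)·cross = 33.5·182.0000 = 6097.0000
edge 7: (15,37)→(9.5,35.5)  cross = 15·35.5 − 9.5·37 = 181.0000; (r_i+r_j)·cross = 24.5·181.0000 = 4434.5000
edge 8: (9.5,35.5)→(4,30)  cross = 9.5·30 − 4·35.5 = 143.0000; (r_i+r_j)·cross = 13.5·143.0000 = 1930.5000
edge 9: (4,30)→(2,20.5)  cross = 4·20.5 − 2·30 = 22.0000; (r_i+r_j)·cross = 6·22.0000 = 132.0000
Σcross = 813.2500 → A = |Σcross|/2 = 406.6250 mm²
Σ(r_i+r_j)·cross = 25797.1250 → first moment M = |Σ|/6 = 4299.5208
R_c = M/A = 4299.5208/406.6250 = 10.5737 mm
θ = 94° = 1.640609 rad
V = θ·R_c·A = 1.640609·10.5737·406.6250 = 7053.835 mm³

Volume = 7053.835 mm³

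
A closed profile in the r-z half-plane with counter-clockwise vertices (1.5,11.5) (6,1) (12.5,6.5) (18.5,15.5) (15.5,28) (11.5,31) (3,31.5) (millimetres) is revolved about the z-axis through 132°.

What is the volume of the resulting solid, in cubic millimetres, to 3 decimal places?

Volume = 7615.037 mm³

Profile (r,z), 7 vertices: (1.5,11.5) (6,1) (12.5,6.5) (18.5,15.5) (15.5,28) (11.5,31) (3,31.5)
edge 0: (1.5,11.5)→(6,1)  cross = 1.5·1 − 6·11.5 = -67.5000; (r_i+r_j)·cross = 7.5·-67.5000 = -506.2500
edge 1: (6,1)→(12.5,6.5)  cross = 6·6.5 − 12.5·1 = 26.5000; (r_i+r_j)·cross = 18.5·26.5000 = 490.2500
edge 2: (12.5,6.5)→(18.5,15.5)  cross = 12.5·15.5 − 18.5·6.5 = 73.5000; (r_i+r_j)·cross = 31·73.5000 = 2278.5000
edge 3: (18.5,15.5)→(15.5,28)  cross = 18.5·28 − 15.5·15.5 = 277.7500; (r_i+r_j)·cross = 34·277.7500 = 9443.5000
edge 4: (15.5,28)→(11.5,31)  cross = 15.5·31 − 11.5·28 = 158.5000; (r_i+r_j)·cross = 27·158.5000 = 4279.5000
edge 5: (11.5,31)→(3,31.5)  cross = 11.5·31.5 − 3·31 = 269.2500; (r_i+r_j)·cross = 14.5·269.2500 = 3904.1250
edge 6: (3,31.5)→(1.5,11.5)  cross = 3·11.5 − 1.5·31.5 = -12.7500; (r_i+r_j)·cross = 4.5·-12.7500 = -57.3750
Σcross = 725.2500 → A = |Σcross|/2 = 362.6250 mm²
Σ(r_i+r_j)·cross = 19832.2500 → first moment M = |Σ|/6 = 3305.3750
R_c = M/A = 3305.3750/362.6250 = 9.1151 mm
θ = 132° = 2.303835 rad
V = θ·R_c·A = 2.303835·9.1151·362.6250 = 7615.037 mm³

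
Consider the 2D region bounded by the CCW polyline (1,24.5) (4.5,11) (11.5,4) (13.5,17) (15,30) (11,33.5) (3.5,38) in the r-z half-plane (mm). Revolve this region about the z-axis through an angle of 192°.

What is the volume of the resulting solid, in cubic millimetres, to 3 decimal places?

Volume = 8149.361 mm³

Profile (r,z), 7 vertices: (1,24.5) (4.5,11) (11.5,4) (13.5,17) (15,30) (11,33.5) (3.5,38)
edge 0: (1,24.5)→(4.5,11)  cross = 1·11 − 4.5·24.5 = -99.2500; (r_i+r_j)·cross = 5.5·-99.2500 = -545.8750
edge 1: (4.5,11)→(11.5,4)  cross = 4.5·4 − 11.5·11 = -108.5000; (r_i+r_j)·cross = 16·-108.5000 = -1736.0000
edge 2: (11.5,4)→(13.5,17)  cross = 11.5·17 − 13.5·4 = 141.5000; (r_i+r_j)·cross = 25·141.5000 = 3537.5000
edge 3: (13.5,17)→(15,30)  cross = 13.5·30 − 15·17 = 150.0000; (r_i+r_j)·cross = 28.5·150.0000 = 4275.0000
edge 4: (15,30)→(11,33.5)  cross = 15·33.5 − 11·30 = 172.5000; (r_i+r_j)·cross = 26·172.5000 = 4485.0000
edge 5: (11,33.5)→(3.5,38)  cross = 11·38 − 3.5·33.5 = 300.7500; (r_i+r_j)·cross = 14.5·300.7500 = 4360.8750
edge 6: (3.5,38)→(1,24.5)  cross = 3.5·24.5 − 1·38 = 47.7500; (r_i+r_j)·cross = 4.5·47.7500 = 214.8750
Σcross = 604.7500 → A = |Σcross|/2 = 302.3750 mm²
Σ(r_i+r_j)·cross = 14591.3750 → first moment M = |Σ|/6 = 2431.8958
R_c = M/A = 2431.8958/302.3750 = 8.0426 mm
θ = 192° = 3.351032 rad
V = θ·R_c·A = 3.351032·8.0426·302.3750 = 8149.361 mm³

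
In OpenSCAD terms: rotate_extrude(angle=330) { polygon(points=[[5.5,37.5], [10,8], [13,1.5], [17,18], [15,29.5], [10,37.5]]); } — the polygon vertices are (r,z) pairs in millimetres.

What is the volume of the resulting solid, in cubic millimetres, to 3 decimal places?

Volume = 15155.992 mm³

Profile (r,z), 6 vertices: (5.5,37.5) (10,8) (13,1.5) (17,18) (15,29.5) (10,37.5)
edge 0: (5.5,37.5)→(10,8)  cross = 5.5·8 − 10·37.5 = -331.0000; (r_i+r_j)·cross = 15.5·-331.0000 = -5130.5000
edge 1: (10,8)→(13,1.5)  cross = 10·1.5 − 13·8 = -89.0000; (r_i+r_j)·cross = 23·-89.0000 = -2047.0000
edge 2: (13,1.5)→(17,18)  cross = 13·18 − 17·1.5 = 208.5000; (r_i+r_j)·cross = 30·208.5000 = 6255.0000
edge 3: (17,18)→(15,29.5)  cross = 17·29.5 − 15·18 = 231.5000; (r_i+r_j)·cross = 32·231.5000 = 7408.0000
edge 4: (15,29.5)→(10,37.5)  cross = 15·37.5 − 10·29.5 = 267.5000; (r_i+r_j)·cross = 25·267.5000 = 6687.5000
edge 5: (10,37.5)→(5.5,37.5)  cross = 10·37.5 − 5.5·37.5 = 168.7500; (r_i+r_j)·cross = 15.5·168.7500 = 2615.6250
Σcross = 456.2500 → A = |Σcross|/2 = 228.1250 mm²
Σ(r_i+r_j)·cross = 15788.6250 → first moment M = |Σ|/6 = 2631.4375
R_c = M/A = 2631.4375/228.1250 = 11.5351 mm
θ = 330° = 5.759587 rad
V = θ·R_c·A = 5.759587·11.5351·228.1250 = 15155.992 mm³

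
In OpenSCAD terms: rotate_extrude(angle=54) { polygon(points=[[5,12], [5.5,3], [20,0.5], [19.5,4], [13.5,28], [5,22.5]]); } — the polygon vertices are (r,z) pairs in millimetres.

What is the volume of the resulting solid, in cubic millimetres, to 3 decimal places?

Volume = 3066.175 mm³

Profile (r,z), 6 vertices: (5,12) (5.5,3) (20,0.5) (19.5,4) (13.5,28) (5,22.5)
edge 0: (5,12)→(5.5,3)  cross = 5·3 − 5.5·12 = -51.0000; (r_i+r_j)·cross = 10.5·-51.0000 = -535.5000
edge 1: (5.5,3)→(20,0.5)  cross = 5.5·0.5 − 20·3 = -57.2500; (r_i+r_j)·cross = 25.5·-57.2500 = -1459.8750
edge 2: (20,0.5)→(19.5,4)  cross = 20·4 − 19.5·0.5 = 70.2500; (r_i+r_j)·cross = 39.5·70.2500 = 2774.8750
edge 3: (19.5,4)→(13.5,28)  cross = 19.5·28 − 13.5·4 = 492.0000; (r_i+r_j)·cross = 33·492.0000 = 16236.0000
edge 4: (13.5,28)→(5,22.5)  cross = 13.5·22.5 − 5·28 = 163.7500; (r_i+r_j)·cross = 18.5·163.7500 = 3029.3750
edge 5: (5,22.5)→(5,12)  cross = 5·12 − 5·22.5 = -52.5000; (r_i+r_j)·cross = 10·-52.5000 = -525.0000
Σcross = 565.2500 → A = |Σcross|/2 = 282.6250 mm²
Σ(r_i+r_j)·cross = 19519.8750 → first moment M = |Σ|/6 = 3253.3125
R_c = M/A = 3253.3125/282.6250 = 11.5111 mm
θ = 54° = 0.942478 rad
V = θ·R_c·A = 0.942478·11.5111·282.6250 = 3066.175 mm³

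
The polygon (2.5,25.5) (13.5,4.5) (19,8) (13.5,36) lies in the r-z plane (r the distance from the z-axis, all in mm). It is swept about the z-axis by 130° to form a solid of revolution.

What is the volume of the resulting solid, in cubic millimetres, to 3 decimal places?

Profile (r,z), 4 vertices: (2.5,25.5) (13.5,4.5) (19,8) (13.5,36)
edge 0: (2.5,25.5)→(13.5,4.5)  cross = 2.5·4.5 − 13.5·25.5 = -333.0000; (r_i+r_j)·cross = 16·-333.0000 = -5328.0000
edge 1: (13.5,4.5)→(19,8)  cross = 13.5·8 − 19·4.5 = 22.5000; (r_i+r_j)·cross = 32.5·22.5000 = 731.2500
edge 2: (19,8)→(13.5,36)  cross = 19·36 − 13.5·8 = 576.0000; (r_i+r_j)·cross = 32.5·576.0000 = 18720.0000
edge 3: (13.5,36)→(2.5,25.5)  cross = 13.5·25.5 − 2.5·36 = 254.2500; (r_i+r_j)·cross = 16·254.2500 = 4068.0000
Σcross = 519.7500 → A = |Σcross|/2 = 259.8750 mm²
Σ(r_i+r_j)·cross = 18191.2500 → first moment M = |Σ|/6 = 3031.8750
R_c = M/A = 3031.8750/259.8750 = 11.6667 mm
θ = 130° = 2.268928 rad
V = θ·R_c·A = 2.268928·11.6667·259.8750 = 6879.106 mm³

Volume = 6879.106 mm³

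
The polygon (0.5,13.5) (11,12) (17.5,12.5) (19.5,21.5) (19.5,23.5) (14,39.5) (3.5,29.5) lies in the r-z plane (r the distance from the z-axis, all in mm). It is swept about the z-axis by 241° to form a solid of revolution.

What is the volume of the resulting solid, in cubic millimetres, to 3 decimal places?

Profile (r,z), 7 vertices: (0.5,13.5) (11,12) (17.5,12.5) (19.5,21.5) (19.5,23.5) (14,39.5) (3.5,29.5)
edge 0: (0.5,13.5)→(11,12)  cross = 0.5·12 − 11·13.5 = -142.5000; (r_i+r_j)·cross = 11.5·-142.5000 = -1638.7500
edge 1: (11,12)→(17.5,12.5)  cross = 11·12.5 − 17.5·12 = -72.5000; (r_i+r_j)·cross = 28.5·-72.5000 = -2066.2500
edge 2: (17.5,12.5)→(19.5,21.5)  cross = 17.5·21.5 − 19.5·12.5 = 132.5000; (r_i+r_j)·cross = 37·132.5000 = 4902.5000
edge 3: (19.5,21.5)→(19.5,23.5)  cross = 19.5·23.5 − 19.5·21.5 = 39.0000; (r_i+r_j)·cross = 39·39.0000 = 1521.0000
edge 4: (19.5,23.5)→(14,39.5)  cross = 19.5·39.5 − 14·23.5 = 441.2500; (r_i+r_j)·cross = 33.5·441.2500 = 14781.8750
edge 5: (14,39.5)→(3.5,29.5)  cross = 14·29.5 − 3.5·39.5 = 274.7500; (r_i+r_j)·cross = 17.5·274.7500 = 4808.1250
edge 6: (3.5,29.5)→(0.5,13.5)  cross = 3.5·13.5 − 0.5·29.5 = 32.5000; (r_i+r_j)·cross = 4·32.5000 = 130.0000
Σcross = 705.0000 → A = |Σcross|/2 = 352.5000 mm²
Σ(r_i+r_j)·cross = 22438.5000 → first moment M = |Σ|/6 = 3739.7500
R_c = M/A = 3739.7500/352.5000 = 10.6092 mm
θ = 241° = 4.206243 rad
V = θ·R_c·A = 4.206243·10.6092·352.5000 = 15730.299 mm³

Volume = 15730.299 mm³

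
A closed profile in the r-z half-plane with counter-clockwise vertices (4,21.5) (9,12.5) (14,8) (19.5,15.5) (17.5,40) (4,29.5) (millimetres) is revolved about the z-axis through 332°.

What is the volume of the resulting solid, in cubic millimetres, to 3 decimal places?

Volume = 23212.860 mm³

Profile (r,z), 6 vertices: (4,21.5) (9,12.5) (14,8) (19.5,15.5) (17.5,40) (4,29.5)
edge 0: (4,21.5)→(9,12.5)  cross = 4·12.5 − 9·21.5 = -143.5000; (r_i+r_j)·cross = 13·-143.5000 = -1865.5000
edge 1: (9,12.5)→(14,8)  cross = 9·8 − 14·12.5 = -103.0000; (r_i+r_j)·cross = 23·-103.0000 = -2369.0000
edge 2: (14,8)→(19.5,15.5)  cross = 14·15.5 − 19.5·8 = 61.0000; (r_i+r_j)·cross = 33.5·61.0000 = 2043.5000
edge 3: (19.5,15.5)→(17.5,40)  cross = 19.5·40 − 17.5·15.5 = 508.7500; (r_i+r_j)·cross = 37·508.7500 = 18823.7500
edge 4: (17.5,40)→(4,29.5)  cross = 17.5·29.5 − 4·40 = 356.2500; (r_i+r_j)·cross = 21.5·356.2500 = 7659.3750
edge 5: (4,29.5)→(4,21.5)  cross = 4·21.5 − 4·29.5 = -32.0000; (r_i+r_j)·cross = 8·-32.0000 = -256.0000
Σcross = 647.5000 → A = |Σcross|/2 = 323.7500 mm²
Σ(r_i+r_j)·cross = 24036.1250 → first moment M = |Σ|/6 = 4006.0208
R_c = M/A = 4006.0208/323.7500 = 12.3738 mm
θ = 332° = 5.794493 rad
V = θ·R_c·A = 5.794493·12.3738·323.7500 = 23212.860 mm³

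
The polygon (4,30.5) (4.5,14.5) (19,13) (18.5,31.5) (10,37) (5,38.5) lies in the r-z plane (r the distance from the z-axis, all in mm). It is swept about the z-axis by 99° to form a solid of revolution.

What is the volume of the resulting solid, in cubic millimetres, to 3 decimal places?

Volume = 6096.270 mm³

Profile (r,z), 6 vertices: (4,30.5) (4.5,14.5) (19,13) (18.5,31.5) (10,37) (5,38.5)
edge 0: (4,30.5)→(4.5,14.5)  cross = 4·14.5 − 4.5·30.5 = -79.2500; (r_i+r_j)·cross = 8.5·-79.2500 = -673.6250
edge 1: (4.5,14.5)→(19,13)  cross = 4.5·13 − 19·14.5 = -217.0000; (r_i+r_j)·cross = 23.5·-217.0000 = -5099.5000
edge 2: (19,13)→(18.5,31.5)  cross = 19·31.5 − 18.5·13 = 358.0000; (r_i+r_j)·cross = 37.5·358.0000 = 13425.0000
edge 3: (18.5,31.5)→(10,37)  cross = 18.5·37 − 10·31.5 = 369.5000; (r_i+r_j)·cross = 28.5·369.5000 = 10530.7500
edge 4: (10,37)→(5,38.5)  cross = 10·38.5 − 5·37 = 200.0000; (r_i+r_j)·cross = 15·200.0000 = 3000.0000
edge 5: (5,38.5)→(4,30.5)  cross = 5·30.5 − 4·38.5 = -1.5000; (r_i+r_j)·cross = 9·-1.5000 = -13.5000
Σcross = 629.7500 → A = |Σcross|/2 = 314.8750 mm²
Σ(r_i+r_j)·cross = 21169.1250 → first moment M = |Σ|/6 = 3528.1875
R_c = M/A = 3528.1875/314.8750 = 11.2050 mm
θ = 99° = 1.727876 rad
V = θ·R_c·A = 1.727876·11.2050·314.8750 = 6096.270 mm³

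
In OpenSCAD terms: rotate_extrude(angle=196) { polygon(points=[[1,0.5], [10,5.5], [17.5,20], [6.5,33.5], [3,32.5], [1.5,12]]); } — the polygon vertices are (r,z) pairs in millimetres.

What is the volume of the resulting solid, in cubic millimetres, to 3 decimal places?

Profile (r,z), 6 vertices: (1,0.5) (10,5.5) (17.5,20) (6.5,33.5) (3,32.5) (1.5,12)
edge 0: (1,0.5)→(10,5.5)  cross = 1·5.5 − 10·0.5 = 0.5000; (r_i+r_j)·cross = 11·0.5000 = 5.5000
edge 1: (10,5.5)→(17.5,20)  cross = 10·20 − 17.5·5.5 = 103.7500; (r_i+r_j)·cross = 27.5·103.7500 = 2853.1250
edge 2: (17.5,20)→(6.5,33.5)  cross = 17.5·33.5 − 6.5·20 = 456.2500; (r_i+r_j)·cross = 24·456.2500 = 10950.0000
edge 3: (6.5,33.5)→(3,32.5)  cross = 6.5·32.5 − 3·33.5 = 110.7500; (r_i+r_j)·cross = 9.5·110.7500 = 1052.1250
edge 4: (3,32.5)→(1.5,12)  cross = 3·12 − 1.5·32.5 = -12.7500; (r_i+r_j)·cross = 4.5·-12.7500 = -57.3750
edge 5: (1.5,12)→(1,0.5)  cross = 1.5·0.5 − 1·12 = -11.2500; (r_i+r_j)·cross = 2.5·-11.2500 = -28.1250
Σcross = 647.2500 → A = |Σcross|/2 = 323.6250 mm²
Σ(r_i+r_j)·cross = 14775.2500 → first moment M = |Σ|/6 = 2462.5417
R_c = M/A = 2462.5417/323.6250 = 7.6092 mm
θ = 196° = 3.420845 rad
V = θ·R_c·A = 3.420845·7.6092·323.6250 = 8423.974 mm³

Volume = 8423.974 mm³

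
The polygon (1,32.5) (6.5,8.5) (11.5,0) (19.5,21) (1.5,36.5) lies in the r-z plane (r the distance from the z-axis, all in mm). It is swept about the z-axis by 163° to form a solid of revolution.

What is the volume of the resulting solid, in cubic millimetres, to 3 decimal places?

Profile (r,z), 5 vertices: (1,32.5) (6.5,8.5) (11.5,0) (19.5,21) (1.5,36.5)
edge 0: (1,32.5)→(6.5,8.5)  cross = 1·8.5 − 6.5·32.5 = -202.7500; (r_i+r_j)·cross = 7.5·-202.7500 = -1520.6250
edge 1: (6.5,8.5)→(11.5,0)  cross = 6.5·0 − 11.5·8.5 = -97.7500; (r_i+r_j)·cross = 18·-97.7500 = -1759.5000
edge 2: (11.5,0)→(19.5,21)  cross = 11.5·21 − 19.5·0 = 241.5000; (r_i+r_j)·cross = 31·241.5000 = 7486.5000
edge 3: (19.5,21)→(1.5,36.5)  cross = 19.5·36.5 − 1.5·21 = 680.2500; (r_i+r_j)·cross = 21·680.2500 = 14285.2500
edge 4: (1.5,36.5)→(1,32.5)  cross = 1.5·32.5 − 1·36.5 = 12.2500; (r_i+r_j)·cross = 2.5·12.2500 = 30.6250
Σcross = 633.5000 → A = |Σcross|/2 = 316.7500 mm²
Σ(r_i+r_j)·cross = 18522.2500 → first moment M = |Σ|/6 = 3087.0417
R_c = M/A = 3087.0417/316.7500 = 9.7460 mm
θ = 163° = 2.844887 rad
V = θ·R_c·A = 2.844887·9.7460·316.7500 = 8782.284 mm³

Volume = 8782.284 mm³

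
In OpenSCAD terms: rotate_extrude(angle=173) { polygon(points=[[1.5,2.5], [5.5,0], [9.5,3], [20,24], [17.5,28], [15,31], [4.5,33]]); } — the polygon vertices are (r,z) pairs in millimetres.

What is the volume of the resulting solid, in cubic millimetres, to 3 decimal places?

Volume = 10588.727 mm³

Profile (r,z), 7 vertices: (1.5,2.5) (5.5,0) (9.5,3) (20,24) (17.5,28) (15,31) (4.5,33)
edge 0: (1.5,2.5)→(5.5,0)  cross = 1.5·0 − 5.5·2.5 = -13.7500; (r_i+r_j)·cross = 7·-13.7500 = -96.2500
edge 1: (5.5,0)→(9.5,3)  cross = 5.5·3 − 9.5·0 = 16.5000; (r_i+r_j)·cross = 15·16.5000 = 247.5000
edge 2: (9.5,3)→(20,24)  cross = 9.5·24 − 20·3 = 168.0000; (r_i+r_j)·cross = 29.5·168.0000 = 4956.0000
edge 3: (20,24)→(17.5,28)  cross = 20·28 − 17.5·24 = 140.0000; (r_i+r_j)·cross = 37.5·140.0000 = 5250.0000
edge 4: (17.5,28)→(15,31)  cross = 17.5·31 − 15·28 = 122.5000; (r_i+r_j)·cross = 32.5·122.5000 = 3981.2500
edge 5: (15,31)→(4.5,33)  cross = 15·33 − 4.5·31 = 355.5000; (r_i+r_j)·cross = 19.5·355.5000 = 6932.2500
edge 6: (4.5,33)→(1.5,2.5)  cross = 4.5·2.5 − 1.5·33 = -38.2500; (r_i+r_j)·cross = 6·-38.2500 = -229.5000
Σcross = 750.5000 → A = |Σcross|/2 = 375.2500 mm²
Σ(r_i+r_j)·cross = 21041.2500 → first moment M = |Σ|/6 = 3506.8750
R_c = M/A = 3506.8750/375.2500 = 9.3454 mm
θ = 173° = 3.019420 rad
V = θ·R_c·A = 3.019420·9.3454·375.2500 = 10588.727 mm³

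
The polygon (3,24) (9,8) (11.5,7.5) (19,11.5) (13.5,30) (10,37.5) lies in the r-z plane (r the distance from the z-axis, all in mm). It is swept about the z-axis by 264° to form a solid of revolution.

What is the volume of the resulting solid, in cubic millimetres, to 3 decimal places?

Volume = 12951.294 mm³

Profile (r,z), 6 vertices: (3,24) (9,8) (11.5,7.5) (19,11.5) (13.5,30) (10,37.5)
edge 0: (3,24)→(9,8)  cross = 3·8 − 9·24 = -192.0000; (r_i+r_j)·cross = 12·-192.0000 = -2304.0000
edge 1: (9,8)→(11.5,7.5)  cross = 9·7.5 − 11.5·8 = -24.5000; (r_i+r_j)·cross = 20.5·-24.5000 = -502.2500
edge 2: (11.5,7.5)→(19,11.5)  cross = 11.5·11.5 − 19·7.5 = -10.2500; (r_i+r_j)·cross = 30.5·-10.2500 = -312.6250
edge 3: (19,11.5)→(13.5,30)  cross = 19·30 − 13.5·11.5 = 414.7500; (r_i+r_j)·cross = 32.5·414.7500 = 13479.3750
edge 4: (13.5,30)→(10,37.5)  cross = 13.5·37.5 − 10·30 = 206.2500; (r_i+r_j)·cross = 23.5·206.2500 = 4846.8750
edge 5: (10,37.5)→(3,24)  cross = 10·24 − 3·37.5 = 127.5000; (r_i+r_j)·cross = 13·127.5000 = 1657.5000
Σcross = 521.7500 → A = |Σcross|/2 = 260.8750 mm²
Σ(r_i+r_j)·cross = 16864.8750 → first moment M = |Σ|/6 = 2810.8125
R_c = M/A = 2810.8125/260.8750 = 10.7746 mm
θ = 264° = 4.607669 rad
V = θ·R_c·A = 4.607669·10.7746·260.8750 = 12951.294 mm³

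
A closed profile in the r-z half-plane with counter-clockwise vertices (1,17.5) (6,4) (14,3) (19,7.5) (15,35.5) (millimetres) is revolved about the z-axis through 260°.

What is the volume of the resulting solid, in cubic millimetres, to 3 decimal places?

Volume = 17286.963 mm³

Profile (r,z), 5 vertices: (1,17.5) (6,4) (14,3) (19,7.5) (15,35.5)
edge 0: (1,17.5)→(6,4)  cross = 1·4 − 6·17.5 = -101.0000; (r_i+r_j)·cross = 7·-101.0000 = -707.0000
edge 1: (6,4)→(14,3)  cross = 6·3 − 14·4 = -38.0000; (r_i+r_j)·cross = 20·-38.0000 = -760.0000
edge 2: (14,3)→(19,7.5)  cross = 14·7.5 − 19·3 = 48.0000; (r_i+r_j)·cross = 33·48.0000 = 1584.0000
edge 3: (19,7.5)→(15,35.5)  cross = 19·35.5 − 15·7.5 = 562.0000; (r_i+r_j)·cross = 34·562.0000 = 19108.0000
edge 4: (15,35.5)→(1,17.5)  cross = 15·17.5 − 1·35.5 = 227.0000; (r_i+r_j)·cross = 16·227.0000 = 3632.0000
Σcross = 698.0000 → A = |Σcross|/2 = 349.0000 mm²
Σ(r_i+r_j)·cross = 22857.0000 → first moment M = |Σ|/6 = 3809.5000
R_c = M/A = 3809.5000/349.0000 = 10.9155 mm
θ = 260° = 4.537856 rad
V = θ·R_c·A = 4.537856·10.9155·349.0000 = 17286.963 mm³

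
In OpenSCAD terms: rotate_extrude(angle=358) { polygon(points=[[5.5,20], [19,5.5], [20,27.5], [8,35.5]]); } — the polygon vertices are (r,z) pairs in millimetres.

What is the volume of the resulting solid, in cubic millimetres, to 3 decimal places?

Volume = 21621.908 mm³

Profile (r,z), 4 vertices: (5.5,20) (19,5.5) (20,27.5) (8,35.5)
edge 0: (5.5,20)→(19,5.5)  cross = 5.5·5.5 − 19·20 = -349.7500; (r_i+r_j)·cross = 24.5·-349.7500 = -8568.8750
edge 1: (19,5.5)→(20,27.5)  cross = 19·27.5 − 20·5.5 = 412.5000; (r_i+r_j)·cross = 39·412.5000 = 16087.5000
edge 2: (20,27.5)→(8,35.5)  cross = 20·35.5 − 8·27.5 = 490.0000; (r_i+r_j)·cross = 28·490.0000 = 13720.0000
edge 3: (8,35.5)→(5.5,20)  cross = 8·20 − 5.5·35.5 = -35.2500; (r_i+r_j)·cross = 13.5·-35.2500 = -475.8750
Σcross = 517.5000 → A = |Σcross|/2 = 258.7500 mm²
Σ(r_i+r_j)·cross = 20762.7500 → first moment M = |Σ|/6 = 3460.4583
R_c = M/A = 3460.4583/258.7500 = 13.3738 mm
θ = 358° = 6.248279 rad
V = θ·R_c·A = 6.248279·13.3738·258.7500 = 21621.908 mm³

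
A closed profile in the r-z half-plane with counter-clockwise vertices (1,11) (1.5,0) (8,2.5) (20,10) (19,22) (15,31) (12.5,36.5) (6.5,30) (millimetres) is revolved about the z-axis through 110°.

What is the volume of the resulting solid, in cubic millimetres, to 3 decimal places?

Profile (r,z), 8 vertices: (1,11) (1.5,0) (8,2.5) (20,10) (19,22) (15,31) (12.5,36.5) (6.5,30)
edge 0: (1,11)→(1.5,0)  cross = 1·0 − 1.5·11 = -16.5000; (r_i+r_j)·cross = 2.5·-16.5000 = -41.2500
edge 1: (1.5,0)→(8,2.5)  cross = 1.5·2.5 − 8·0 = 3.7500; (r_i+r_j)·cross = 9.5·3.7500 = 35.6250
edge 2: (8,2.5)→(20,10)  cross = 8·10 − 20·2.5 = 30.0000; (r_i+r_j)·cross = 28·30.0000 = 840.0000
edge 3: (20,10)→(19,22)  cross = 20·22 − 19·10 = 250.0000; (r_i+r_j)·cross = 39·250.0000 = 9750.0000
edge 4: (19,22)→(15,31)  cross = 19·31 − 15·22 = 259.0000; (r_i+r_j)·cross = 34·259.0000 = 8806.0000
edge 5: (15,31)→(12.5,36.5)  cross = 15·36.5 − 12.5·31 = 160.0000; (r_i+r_j)·cross = 27.5·160.0000 = 4400.0000
edge 6: (12.5,36.5)→(6.5,30)  cross = 12.5·30 − 6.5·36.5 = 137.7500; (r_i+r_j)·cross = 19·137.7500 = 2617.2500
edge 7: (6.5,30)→(1,11)  cross = 6.5·11 − 1·30 = 41.5000; (r_i+r_j)·cross = 7.5·41.5000 = 311.2500
Σcross = 865.5000 → A = |Σcross|/2 = 432.7500 mm²
Σ(r_i+r_j)·cross = 26718.8750 → first moment M = |Σ|/6 = 4453.1458
R_c = M/A = 4453.1458/432.7500 = 10.2903 mm
θ = 110° = 1.919862 rad
V = θ·R_c·A = 1.919862·10.2903·432.7500 = 8549.426 mm³

Volume = 8549.426 mm³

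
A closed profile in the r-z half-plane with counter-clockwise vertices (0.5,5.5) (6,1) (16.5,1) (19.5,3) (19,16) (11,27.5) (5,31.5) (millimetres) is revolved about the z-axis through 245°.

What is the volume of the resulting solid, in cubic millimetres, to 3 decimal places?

Profile (r,z), 7 vertices: (0.5,5.5) (6,1) (16.5,1) (19.5,3) (19,16) (11,27.5) (5,31.5)
edge 0: (0.5,5.5)→(6,1)  cross = 0.5·1 − 6·5.5 = -32.5000; (r_i+r_j)·cross = 6.5·-32.5000 = -211.2500
edge 1: (6,1)→(16.5,1)  cross = 6·1 − 16.5·1 = -10.5000; (r_i+r_j)·cross = 22.5·-10.5000 = -236.2500
edge 2: (16.5,1)→(19.5,3)  cross = 16.5·3 − 19.5·1 = 30.0000; (r_i+r_j)·cross = 36·30.0000 = 1080.0000
edge 3: (19.5,3)→(19,16)  cross = 19.5·16 − 19·3 = 255.0000; (r_i+r_j)·cross = 38.5·255.0000 = 9817.5000
edge 4: (19,16)→(11,27.5)  cross = 19·27.5 − 11·16 = 346.5000; (r_i+r_j)·cross = 30·346.5000 = 10395.0000
edge 5: (11,27.5)→(5,31.5)  cross = 11·31.5 − 5·27.5 = 209.0000; (r_i+r_j)·cross = 16·209.0000 = 3344.0000
edge 6: (5,31.5)→(0.5,5.5)  cross = 5·5.5 − 0.5·31.5 = 11.7500; (r_i+r_j)·cross = 5.5·11.7500 = 64.6250
Σcross = 809.2500 → A = |Σcross|/2 = 404.6250 mm²
Σ(r_i+r_j)·cross = 24253.6250 → first moment M = |Σ|/6 = 4042.2708
R_c = M/A = 4042.2708/404.6250 = 9.9902 mm
θ = 245° = 4.276057 rad
V = θ·R_c·A = 4.276057·9.9902·404.6250 = 17284.979 mm³

Volume = 17284.979 mm³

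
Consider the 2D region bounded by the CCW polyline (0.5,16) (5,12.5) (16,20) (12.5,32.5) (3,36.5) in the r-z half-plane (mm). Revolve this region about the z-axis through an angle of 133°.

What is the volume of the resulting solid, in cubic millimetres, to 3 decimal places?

Volume = 4199.258 mm³

Profile (r,z), 5 vertices: (0.5,16) (5,12.5) (16,20) (12.5,32.5) (3,36.5)
edge 0: (0.5,16)→(5,12.5)  cross = 0.5·12.5 − 5·16 = -73.7500; (r_i+r_j)·cross = 5.5·-73.7500 = -405.6250
edge 1: (5,12.5)→(16,20)  cross = 5·20 − 16·12.5 = -100.0000; (r_i+r_j)·cross = 21·-100.0000 = -2100.0000
edge 2: (16,20)→(12.5,32.5)  cross = 16·32.5 − 12.5·20 = 270.0000; (r_i+r_j)·cross = 28.5·270.0000 = 7695.0000
edge 3: (12.5,32.5)→(3,36.5)  cross = 12.5·36.5 − 3·32.5 = 358.7500; (r_i+r_j)·cross = 15.5·358.7500 = 5560.6250
edge 4: (3,36.5)→(0.5,16)  cross = 3·16 − 0.5·36.5 = 29.7500; (r_i+r_j)·cross = 3.5·29.7500 = 104.1250
Σcross = 484.7500 → A = |Σcross|/2 = 242.3750 mm²
Σ(r_i+r_j)·cross = 10854.1250 → first moment M = |Σ|/6 = 1809.0208
R_c = M/A = 1809.0208/242.3750 = 7.4637 mm
θ = 133° = 2.321288 rad
V = θ·R_c·A = 2.321288·7.4637·242.3750 = 4199.258 mm³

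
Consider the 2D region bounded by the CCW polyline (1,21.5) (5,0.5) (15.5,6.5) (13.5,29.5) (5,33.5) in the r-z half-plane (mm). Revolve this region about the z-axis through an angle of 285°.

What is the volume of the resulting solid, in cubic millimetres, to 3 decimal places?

Profile (r,z), 5 vertices: (1,21.5) (5,0.5) (15.5,6.5) (13.5,29.5) (5,33.5)
edge 0: (1,21.5)→(5,0.5)  cross = 1·0.5 − 5·21.5 = -107.0000; (r_i+r_j)·cross = 6·-107.0000 = -642.0000
edge 1: (5,0.5)→(15.5,6.5)  cross = 5·6.5 − 15.5·0.5 = 24.7500; (r_i+r_j)·cross = 20.5·24.7500 = 507.3750
edge 2: (15.5,6.5)→(13.5,29.5)  cross = 15.5·29.5 − 13.5·6.5 = 369.5000; (r_i+r_j)·cross = 29·369.5000 = 10715.5000
edge 3: (13.5,29.5)→(5,33.5)  cross = 13.5·33.5 − 5·29.5 = 304.7500; (r_i+r_j)·cross = 18.5·304.7500 = 5637.8750
edge 4: (5,33.5)→(1,21.5)  cross = 5·21.5 − 1·33.5 = 74.0000; (r_i+r_j)·cross = 6·74.0000 = 444.0000
Σcross = 666.0000 → A = |Σcross|/2 = 333.0000 mm²
Σ(r_i+r_j)·cross = 16662.7500 → first moment M = |Σ|/6 = 2777.1250
R_c = M/A = 2777.1250/333.0000 = 8.3397 mm
θ = 285° = 4.974188 rad
V = θ·R_c·A = 4.974188·8.3397·333.0000 = 13813.943 mm³

Volume = 13813.943 mm³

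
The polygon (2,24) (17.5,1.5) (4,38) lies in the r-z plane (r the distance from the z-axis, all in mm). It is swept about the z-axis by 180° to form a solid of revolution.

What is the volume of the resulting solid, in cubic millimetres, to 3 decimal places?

Volume = 3223.798 mm³

Profile (r,z), 3 vertices: (2,24) (17.5,1.5) (4,38)
edge 0: (2,24)→(17.5,1.5)  cross = 2·1.5 − 17.5·24 = -417.0000; (r_i+r_j)·cross = 19.5·-417.0000 = -8131.5000
edge 1: (17.5,1.5)→(4,38)  cross = 17.5·38 − 4·1.5 = 659.0000; (r_i+r_j)·cross = 21.5·659.0000 = 14168.5000
edge 2: (4,38)→(2,24)  cross = 4·24 − 2·38 = 20.0000; (r_i+r_j)·cross = 6·20.0000 = 120.0000
Σcross = 262.0000 → A = |Σcross|/2 = 131.0000 mm²
Σ(r_i+r_j)·cross = 6157.0000 → first moment M = |Σ|/6 = 1026.1667
R_c = M/A = 1026.1667/131.0000 = 7.8333 mm
θ = 180° = 3.141593 rad
V = θ·R_c·A = 3.141593·7.8333·131.0000 = 3223.798 mm³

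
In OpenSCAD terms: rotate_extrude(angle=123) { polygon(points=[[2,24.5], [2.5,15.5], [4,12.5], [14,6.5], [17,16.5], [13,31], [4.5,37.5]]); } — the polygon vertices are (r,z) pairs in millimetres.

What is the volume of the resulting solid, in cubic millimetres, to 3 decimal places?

Volume = 5871.956 mm³

Profile (r,z), 7 vertices: (2,24.5) (2.5,15.5) (4,12.5) (14,6.5) (17,16.5) (13,31) (4.5,37.5)
edge 0: (2,24.5)→(2.5,15.5)  cross = 2·15.5 − 2.5·24.5 = -30.2500; (r_i+r_j)·cross = 4.5·-30.2500 = -136.1250
edge 1: (2.5,15.5)→(4,12.5)  cross = 2.5·12.5 − 4·15.5 = -30.7500; (r_i+r_j)·cross = 6.5·-30.7500 = -199.8750
edge 2: (4,12.5)→(14,6.5)  cross = 4·6.5 − 14·12.5 = -149.0000; (r_i+r_j)·cross = 18·-149.0000 = -2682.0000
edge 3: (14,6.5)→(17,16.5)  cross = 14·16.5 − 17·6.5 = 120.5000; (r_i+r_j)·cross = 31·120.5000 = 3735.5000
edge 4: (17,16.5)→(13,31)  cross = 17·31 − 13·16.5 = 312.5000; (r_i+r_j)·cross = 30·312.5000 = 9375.0000
edge 5: (13,31)→(4.5,37.5)  cross = 13·37.5 − 4.5·31 = 348.0000; (r_i+r_j)·cross = 17.5·348.0000 = 6090.0000
edge 6: (4.5,37.5)→(2,24.5)  cross = 4.5·24.5 − 2·37.5 = 35.2500; (r_i+r_j)·cross = 6.5·35.2500 = 229.1250
Σcross = 606.2500 → A = |Σcross|/2 = 303.1250 mm²
Σ(r_i+r_j)·cross = 16411.6250 → first moment M = |Σ|/6 = 2735.2708
R_c = M/A = 2735.2708/303.1250 = 9.0236 mm
θ = 123° = 2.146755 rad
V = θ·R_c·A = 2.146755·9.0236·303.1250 = 5871.956 mm³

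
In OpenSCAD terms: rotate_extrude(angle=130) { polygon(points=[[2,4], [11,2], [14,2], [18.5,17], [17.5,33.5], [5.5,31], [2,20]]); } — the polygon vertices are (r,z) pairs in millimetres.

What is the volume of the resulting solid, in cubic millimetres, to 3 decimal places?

Profile (r,z), 7 vertices: (2,4) (11,2) (14,2) (18.5,17) (17.5,33.5) (5.5,31) (2,20)
edge 0: (2,4)→(11,2)  cross = 2·2 − 11·4 = -40.0000; (r_i+r_j)·cross = 13·-40.0000 = -520.0000
edge 1: (11,2)→(14,2)  cross = 11·2 − 14·2 = -6.0000; (r_i+r_j)·cross = 25·-6.0000 = -150.0000
edge 2: (14,2)→(18.5,17)  cross = 14·17 − 18.5·2 = 201.0000; (r_i+r_j)·cross = 32.5·201.0000 = 6532.5000
edge 3: (18.5,17)→(17.5,33.5)  cross = 18.5·33.5 − 17.5·17 = 322.2500; (r_i+r_j)·cross = 36·322.2500 = 11601.0000
edge 4: (17.5,33.5)→(5.5,31)  cross = 17.5·31 − 5.5·33.5 = 358.2500; (r_i+r_j)·cross = 23·358.2500 = 8239.7500
edge 5: (5.5,31)→(2,20)  cross = 5.5·20 − 2·31 = 48.0000; (r_i+r_j)·cross = 7.5·48.0000 = 360.0000
edge 6: (2,20)→(2,4)  cross = 2·4 − 2·20 = -32.0000; (r_i+r_j)·cross = 4·-32.0000 = -128.0000
Σcross = 851.5000 → A = |Σcross|/2 = 425.7500 mm²
Σ(r_i+r_j)·cross = 25935.2500 → first moment M = |Σ|/6 = 4322.5417
R_c = M/A = 4322.5417/425.7500 = 10.1528 mm
θ = 130° = 2.268928 rad
V = θ·R_c·A = 2.268928·10.1528·425.7500 = 9807.536 mm³

Volume = 9807.536 mm³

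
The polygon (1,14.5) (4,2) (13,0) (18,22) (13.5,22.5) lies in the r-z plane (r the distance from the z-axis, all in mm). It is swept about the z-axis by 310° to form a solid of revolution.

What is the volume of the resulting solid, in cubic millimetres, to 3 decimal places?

Volume = 12676.963 mm³

Profile (r,z), 5 vertices: (1,14.5) (4,2) (13,0) (18,22) (13.5,22.5)
edge 0: (1,14.5)→(4,2)  cross = 1·2 − 4·14.5 = -56.0000; (r_i+r_j)·cross = 5·-56.0000 = -280.0000
edge 1: (4,2)→(13,0)  cross = 4·0 − 13·2 = -26.0000; (r_i+r_j)·cross = 17·-26.0000 = -442.0000
edge 2: (13,0)→(18,22)  cross = 13·22 − 18·0 = 286.0000; (r_i+r_j)·cross = 31·286.0000 = 8866.0000
edge 3: (18,22)→(13.5,22.5)  cross = 18·22.5 − 13.5·22 = 108.0000; (r_i+r_j)·cross = 31.5·108.0000 = 3402.0000
edge 4: (13.5,22.5)→(1,14.5)  cross = 13.5·14.5 − 1·22.5 = 173.2500; (r_i+r_j)·cross = 14.5·173.2500 = 2512.1250
Σcross = 485.2500 → A = |Σcross|/2 = 242.6250 mm²
Σ(r_i+r_j)·cross = 14058.1250 → first moment M = |Σ|/6 = 2343.0208
R_c = M/A = 2343.0208/242.6250 = 9.6570 mm
θ = 310° = 5.410521 rad
V = θ·R_c·A = 5.410521·9.6570·242.6250 = 12676.963 mm³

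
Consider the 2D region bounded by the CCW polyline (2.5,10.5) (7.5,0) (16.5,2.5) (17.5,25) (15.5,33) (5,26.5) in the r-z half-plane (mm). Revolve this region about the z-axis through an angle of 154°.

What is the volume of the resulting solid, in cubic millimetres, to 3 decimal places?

Volume = 10484.575 mm³

Profile (r,z), 6 vertices: (2.5,10.5) (7.5,0) (16.5,2.5) (17.5,25) (15.5,33) (5,26.5)
edge 0: (2.5,10.5)→(7.5,0)  cross = 2.5·0 − 7.5·10.5 = -78.7500; (r_i+r_j)·cross = 10·-78.7500 = -787.5000
edge 1: (7.5,0)→(16.5,2.5)  cross = 7.5·2.5 − 16.5·0 = 18.7500; (r_i+r_j)·cross = 24·18.7500 = 450.0000
edge 2: (16.5,2.5)→(17.5,25)  cross = 16.5·25 − 17.5·2.5 = 368.7500; (r_i+r_j)·cross = 34·368.7500 = 12537.5000
edge 3: (17.5,25)→(15.5,33)  cross = 17.5·33 − 15.5·25 = 190.0000; (r_i+r_j)·cross = 33·190.0000 = 6270.0000
edge 4: (15.5,33)→(5,26.5)  cross = 15.5·26.5 − 5·33 = 245.7500; (r_i+r_j)·cross = 20.5·245.7500 = 5037.8750
edge 5: (5,26.5)→(2.5,10.5)  cross = 5·10.5 − 2.5·26.5 = -13.7500; (r_i+r_j)·cross = 7.5·-13.7500 = -103.1250
Σcross = 730.7500 → A = |Σcross|/2 = 365.3750 mm²
Σ(r_i+r_j)·cross = 23404.7500 → first moment M = |Σ|/6 = 3900.7917
R_c = M/A = 3900.7917/365.3750 = 10.6761 mm
θ = 154° = 2.687807 rad
V = θ·R_c·A = 2.687807·10.6761·365.3750 = 10484.575 mm³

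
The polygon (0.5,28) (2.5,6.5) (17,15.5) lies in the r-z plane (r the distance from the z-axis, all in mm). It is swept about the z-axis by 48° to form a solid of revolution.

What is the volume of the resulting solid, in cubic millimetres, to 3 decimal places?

Profile (r,z), 3 vertices: (0.5,28) (2.5,6.5) (17,15.5)
edge 0: (0.5,28)→(2.5,6.5)  cross = 0.5·6.5 − 2.5·28 = -66.7500; (r_i+r_j)·cross = 3·-66.7500 = -200.2500
edge 1: (2.5,6.5)→(17,15.5)  cross = 2.5·15.5 − 17·6.5 = -71.7500; (r_i+r_j)·cross = 19.5·-71.7500 = -1399.1250
edge 2: (17,15.5)→(0.5,28)  cross = 17·28 − 0.5·15.5 = 468.2500; (r_i+r_j)·cross = 17.5·468.2500 = 8194.3750
Σcross = 329.7500 → A = |Σcross|/2 = 164.8750 mm²
Σ(r_i+r_j)·cross = 6595.0000 → first moment M = |Σ|/6 = 1099.1667
R_c = M/A = 1099.1667/164.8750 = 6.6667 mm
θ = 48° = 0.837758 rad
V = θ·R_c·A = 0.837758·6.6667·164.8750 = 920.836 mm³

Volume = 920.836 mm³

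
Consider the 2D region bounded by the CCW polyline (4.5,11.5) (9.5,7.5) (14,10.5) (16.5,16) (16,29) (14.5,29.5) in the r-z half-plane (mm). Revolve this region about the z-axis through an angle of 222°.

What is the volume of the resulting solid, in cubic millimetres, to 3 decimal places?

Profile (r,z), 6 vertices: (4.5,11.5) (9.5,7.5) (14,10.5) (16.5,16) (16,29) (14.5,29.5)
edge 0: (4.5,11.5)→(9.5,7.5)  cross = 4.5·7.5 − 9.5·11.5 = -75.5000; (r_i+r_j)·cross = 14·-75.5000 = -1057.0000
edge 1: (9.5,7.5)→(14,10.5)  cross = 9.5·10.5 − 14·7.5 = -5.2500; (r_i+r_j)·cross = 23.5·-5.2500 = -123.3750
edge 2: (14,10.5)→(16.5,16)  cross = 14·16 − 16.5·10.5 = 50.7500; (r_i+r_j)·cross = 30.5·50.7500 = 1547.8750
edge 3: (16.5,16)→(16,29)  cross = 16.5·29 − 16·16 = 222.5000; (r_i+r_j)·cross = 32.5·222.5000 = 7231.2500
edge 4: (16,29)→(14.5,29.5)  cross = 16·29.5 − 14.5·29 = 51.5000; (r_i+r_j)·cross = 30.5·51.5000 = 1570.7500
edge 5: (14.5,29.5)→(4.5,11.5)  cross = 14.5·11.5 − 4.5·29.5 = 34.0000; (r_i+r_j)·cross = 19·34.0000 = 646.0000
Σcross = 278.0000 → A = |Σcross|/2 = 139.0000 mm²
Σ(r_i+r_j)·cross = 9815.5000 → first moment M = |Σ|/6 = 1635.9167
R_c = M/A = 1635.9167/139.0000 = 11.7692 mm
θ = 222° = 3.874631 rad
V = θ·R_c·A = 3.874631·11.7692·139.0000 = 6338.573 mm³

Volume = 6338.573 mm³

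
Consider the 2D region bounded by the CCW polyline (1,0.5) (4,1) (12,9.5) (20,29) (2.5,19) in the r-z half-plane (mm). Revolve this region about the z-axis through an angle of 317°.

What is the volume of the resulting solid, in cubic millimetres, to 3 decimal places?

Volume = 11363.807 mm³

Profile (r,z), 5 vertices: (1,0.5) (4,1) (12,9.5) (20,29) (2.5,19)
edge 0: (1,0.5)→(4,1)  cross = 1·1 − 4·0.5 = -1.0000; (r_i+r_j)·cross = 5·-1.0000 = -5.0000
edge 1: (4,1)→(12,9.5)  cross = 4·9.5 − 12·1 = 26.0000; (r_i+r_j)·cross = 16·26.0000 = 416.0000
edge 2: (12,9.5)→(20,29)  cross = 12·29 − 20·9.5 = 158.0000; (r_i+r_j)·cross = 32·158.0000 = 5056.0000
edge 3: (20,29)→(2.5,19)  cross = 20·19 − 2.5·29 = 307.5000; (r_i+r_j)·cross = 22.5·307.5000 = 6918.7500
edge 4: (2.5,19)→(1,0.5)  cross = 2.5·0.5 − 1·19 = -17.7500; (r_i+r_j)·cross = 3.5·-17.7500 = -62.1250
Σcross = 472.7500 → A = |Σcross|/2 = 236.3750 mm²
Σ(r_i+r_j)·cross = 12323.6250 → first moment M = |Σ|/6 = 2053.9375
R_c = M/A = 2053.9375/236.3750 = 8.6893 mm
θ = 317° = 5.532694 rad
V = θ·R_c·A = 5.532694·8.6893·236.3750 = 11363.807 mm³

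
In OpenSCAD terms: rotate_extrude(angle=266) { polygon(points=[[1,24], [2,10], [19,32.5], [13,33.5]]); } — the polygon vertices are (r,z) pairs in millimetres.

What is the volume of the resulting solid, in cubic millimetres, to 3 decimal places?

Volume = 6196.291 mm³

Profile (r,z), 4 vertices: (1,24) (2,10) (19,32.5) (13,33.5)
edge 0: (1,24)→(2,10)  cross = 1·10 − 2·24 = -38.0000; (r_i+r_j)·cross = 3·-38.0000 = -114.0000
edge 1: (2,10)→(19,32.5)  cross = 2·32.5 − 19·10 = -125.0000; (r_i+r_j)·cross = 21·-125.0000 = -2625.0000
edge 2: (19,32.5)→(13,33.5)  cross = 19·33.5 − 13·32.5 = 214.0000; (r_i+r_j)·cross = 32·214.0000 = 6848.0000
edge 3: (13,33.5)→(1,24)  cross = 13·24 − 1·33.5 = 278.5000; (r_i+r_j)·cross = 14·278.5000 = 3899.0000
Σcross = 329.5000 → A = |Σcross|/2 = 164.7500 mm²
Σ(r_i+r_j)·cross = 8008.0000 → first moment M = |Σ|/6 = 1334.6667
R_c = M/A = 1334.6667/164.7500 = 8.1012 mm
θ = 266° = 4.642576 rad
V = θ·R_c·A = 4.642576·8.1012·164.7500 = 6196.291 mm³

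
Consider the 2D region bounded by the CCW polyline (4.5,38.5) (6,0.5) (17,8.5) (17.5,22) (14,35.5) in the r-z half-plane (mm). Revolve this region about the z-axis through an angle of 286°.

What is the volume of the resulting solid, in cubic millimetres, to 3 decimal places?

Volume = 19326.181 mm³

Profile (r,z), 5 vertices: (4.5,38.5) (6,0.5) (17,8.5) (17.5,22) (14,35.5)
edge 0: (4.5,38.5)→(6,0.5)  cross = 4.5·0.5 − 6·38.5 = -228.7500; (r_i+r_j)·cross = 10.5·-228.7500 = -2401.8750
edge 1: (6,0.5)→(17,8.5)  cross = 6·8.5 − 17·0.5 = 42.5000; (r_i+r_j)·cross = 23·42.5000 = 977.5000
edge 2: (17,8.5)→(17.5,22)  cross = 17·22 − 17.5·8.5 = 225.2500; (r_i+r_j)·cross = 34.5·225.2500 = 7771.1250
edge 3: (17.5,22)→(14,35.5)  cross = 17.5·35.5 − 14·22 = 313.2500; (r_i+r_j)·cross = 31.5·313.2500 = 9867.3750
edge 4: (14,35.5)→(4.5,38.5)  cross = 14·38.5 − 4.5·35.5 = 379.2500; (r_i+r_j)·cross = 18.5·379.2500 = 7016.1250
Σcross = 731.5000 → A = |Σcross|/2 = 365.7500 mm²
Σ(r_i+r_j)·cross = 23230.2500 → first moment M = |Σ|/6 = 3871.7083
R_c = M/A = 3871.7083/365.7500 = 10.5857 mm
θ = 286° = 4.991642 rad
V = θ·R_c·A = 4.991642·10.5857·365.7500 = 19326.181 mm³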